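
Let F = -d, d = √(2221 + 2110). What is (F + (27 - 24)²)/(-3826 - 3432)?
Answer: -9/7258 + √4331/7258 ≈ 0.0078273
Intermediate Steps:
d = √4331 ≈ 65.810
F = -√4331 ≈ -65.810
(F + (27 - 24)²)/(-3826 - 3432) = (-√4331 + (27 - 24)²)/(-3826 - 3432) = (-√4331 + 3²)/(-7258) = (-√4331 + 9)*(-1/7258) = (9 - √4331)*(-1/7258) = -9/7258 + √4331/7258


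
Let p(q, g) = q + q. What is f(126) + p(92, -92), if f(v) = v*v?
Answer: 16060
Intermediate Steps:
p(q, g) = 2*q
f(v) = v²
f(126) + p(92, -92) = 126² + 2*92 = 15876 + 184 = 16060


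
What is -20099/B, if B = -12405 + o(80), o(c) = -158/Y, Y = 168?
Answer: 1688316/1042099 ≈ 1.6201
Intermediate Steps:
o(c) = -79/84 (o(c) = -158/168 = -158*1/168 = -79/84)
B = -1042099/84 (B = -12405 - 79/84 = -1042099/84 ≈ -12406.)
-20099/B = -20099/(-1042099/84) = -20099*(-84/1042099) = 1688316/1042099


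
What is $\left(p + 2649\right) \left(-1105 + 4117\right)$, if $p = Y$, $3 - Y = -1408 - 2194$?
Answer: $18837048$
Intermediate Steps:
$Y = 3605$ ($Y = 3 - \left(-1408 - 2194\right) = 3 - -3602 = 3 + 3602 = 3605$)
$p = 3605$
$\left(p + 2649\right) \left(-1105 + 4117\right) = \left(3605 + 2649\right) \left(-1105 + 4117\right) = 6254 \cdot 3012 = 18837048$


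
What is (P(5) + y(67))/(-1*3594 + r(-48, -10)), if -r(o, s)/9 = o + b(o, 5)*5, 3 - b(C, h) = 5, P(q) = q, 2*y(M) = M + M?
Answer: -3/128 ≈ -0.023438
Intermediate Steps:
y(M) = M (y(M) = (M + M)/2 = (2*M)/2 = M)
b(C, h) = -2 (b(C, h) = 3 - 1*5 = 3 - 5 = -2)
r(o, s) = 90 - 9*o (r(o, s) = -9*(o - 2*5) = -9*(o - 10) = -9*(-10 + o) = 90 - 9*o)
(P(5) + y(67))/(-1*3594 + r(-48, -10)) = (5 + 67)/(-1*3594 + (90 - 9*(-48))) = 72/(-3594 + (90 + 432)) = 72/(-3594 + 522) = 72/(-3072) = 72*(-1/3072) = -3/128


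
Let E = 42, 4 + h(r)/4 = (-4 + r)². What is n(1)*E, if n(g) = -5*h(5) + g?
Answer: 2562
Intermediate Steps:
h(r) = -16 + 4*(-4 + r)²
n(g) = 60 + g (n(g) = -5*(-16 + 4*(-4 + 5)²) + g = -5*(-16 + 4*1²) + g = -5*(-16 + 4*1) + g = -5*(-16 + 4) + g = -5*(-12) + g = 60 + g)
n(1)*E = (60 + 1)*42 = 61*42 = 2562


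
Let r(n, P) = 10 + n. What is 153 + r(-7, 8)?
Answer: 156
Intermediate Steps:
153 + r(-7, 8) = 153 + (10 - 7) = 153 + 3 = 156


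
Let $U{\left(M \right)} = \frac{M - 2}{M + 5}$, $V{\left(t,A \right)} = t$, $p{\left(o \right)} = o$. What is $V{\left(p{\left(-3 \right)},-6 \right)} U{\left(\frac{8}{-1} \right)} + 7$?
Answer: $-3$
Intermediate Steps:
$U{\left(M \right)} = \frac{-2 + M}{5 + M}$
$V{\left(p{\left(-3 \right)},-6 \right)} U{\left(\frac{8}{-1} \right)} + 7 = - 3 \frac{-2 + \frac{8}{-1}}{5 + \frac{8}{-1}} + 7 = - 3 \frac{-2 + 8 \left(-1\right)}{5 + 8 \left(-1\right)} + 7 = - 3 \frac{-2 - 8}{5 - 8} + 7 = - 3 \frac{1}{-3} \left(-10\right) + 7 = - 3 \left(\left(- \frac{1}{3}\right) \left(-10\right)\right) + 7 = \left(-3\right) \frac{10}{3} + 7 = -10 + 7 = -3$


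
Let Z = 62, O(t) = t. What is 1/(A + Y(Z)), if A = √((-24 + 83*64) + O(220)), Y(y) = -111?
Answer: -37/2271 - 2*√17/757 ≈ -0.027186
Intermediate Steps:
A = 18*√17 (A = √((-24 + 83*64) + 220) = √((-24 + 5312) + 220) = √(5288 + 220) = √5508 = 18*√17 ≈ 74.216)
1/(A + Y(Z)) = 1/(18*√17 - 111) = 1/(-111 + 18*√17)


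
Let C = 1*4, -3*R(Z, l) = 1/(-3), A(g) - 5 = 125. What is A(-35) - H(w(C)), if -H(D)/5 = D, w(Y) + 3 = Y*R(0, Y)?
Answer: 1055/9 ≈ 117.22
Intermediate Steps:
A(g) = 130 (A(g) = 5 + 125 = 130)
R(Z, l) = ⅑ (R(Z, l) = -⅓/(-3) = -⅓*(-⅓) = ⅑)
C = 4
w(Y) = -3 + Y/9 (w(Y) = -3 + Y*(⅑) = -3 + Y/9)
H(D) = -5*D
A(-35) - H(w(C)) = 130 - (-5)*(-3 + (⅑)*4) = 130 - (-5)*(-3 + 4/9) = 130 - (-5)*(-23)/9 = 130 - 1*115/9 = 130 - 115/9 = 1055/9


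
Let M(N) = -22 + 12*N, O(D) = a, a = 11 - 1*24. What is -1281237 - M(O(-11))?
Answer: -1281059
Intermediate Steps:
a = -13 (a = 11 - 24 = -13)
O(D) = -13
-1281237 - M(O(-11)) = -1281237 - (-22 + 12*(-13)) = -1281237 - (-22 - 156) = -1281237 - 1*(-178) = -1281237 + 178 = -1281059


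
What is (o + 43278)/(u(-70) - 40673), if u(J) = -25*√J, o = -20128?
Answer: -941579950/1654336679 + 578750*I*√70/1654336679 ≈ -0.56916 + 0.002927*I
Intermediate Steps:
(o + 43278)/(u(-70) - 40673) = (-20128 + 43278)/(-25*I*√70 - 40673) = 23150/(-25*I*√70 - 40673) = 23150/(-40673 - 25*I*√70)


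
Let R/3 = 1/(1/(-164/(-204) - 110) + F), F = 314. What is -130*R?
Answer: -434382/349723 ≈ -1.2421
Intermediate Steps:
R = 16707/1748615 (R = 3/(1/(-164/(-204) - 110) + 314) = 3/(1/(-164*(-1/204) - 110) + 314) = 3/(1/(41/51 - 110) + 314) = 3/(1/(-5569/51) + 314) = 3/(-51/5569 + 314) = 3/(1748615/5569) = 3*(5569/1748615) = 16707/1748615 ≈ 0.0095544)
-130*R = -130*16707/1748615 = -434382/349723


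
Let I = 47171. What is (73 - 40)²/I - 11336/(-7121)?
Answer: 542485225/335904691 ≈ 1.6150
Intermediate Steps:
(73 - 40)²/I - 11336/(-7121) = (73 - 40)²/47171 - 11336/(-7121) = 33²*(1/47171) - 11336*(-1/7121) = 1089*(1/47171) + 11336/7121 = 1089/47171 + 11336/7121 = 542485225/335904691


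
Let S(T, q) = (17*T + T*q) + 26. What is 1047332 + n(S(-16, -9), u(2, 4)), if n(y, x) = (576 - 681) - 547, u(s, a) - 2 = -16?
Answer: 1046680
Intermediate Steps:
u(s, a) = -14 (u(s, a) = 2 - 16 = -14)
S(T, q) = 26 + 17*T + T*q
n(y, x) = -652 (n(y, x) = -105 - 547 = -652)
1047332 + n(S(-16, -9), u(2, 4)) = 1047332 - 652 = 1046680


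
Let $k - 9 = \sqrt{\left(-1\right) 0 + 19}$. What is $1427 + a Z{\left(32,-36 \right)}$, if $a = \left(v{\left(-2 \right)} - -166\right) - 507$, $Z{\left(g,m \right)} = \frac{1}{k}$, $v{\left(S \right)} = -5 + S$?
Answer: $\frac{42671}{31} + \frac{174 \sqrt{19}}{31} \approx 1400.9$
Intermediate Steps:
$k = 9 + \sqrt{19}$ ($k = 9 + \sqrt{\left(-1\right) 0 + 19} = 9 + \sqrt{0 + 19} = 9 + \sqrt{19} \approx 13.359$)
$Z{\left(g,m \right)} = \frac{1}{9 + \sqrt{19}}$
$a = -348$ ($a = \left(\left(-5 - 2\right) - -166\right) - 507 = \left(-7 + 166\right) - 507 = 159 - 507 = -348$)
$1427 + a Z{\left(32,-36 \right)} = 1427 - 348 \left(\frac{9}{62} - \frac{\sqrt{19}}{62}\right) = 1427 - \left(\frac{1566}{31} - \frac{174 \sqrt{19}}{31}\right) = \frac{42671}{31} + \frac{174 \sqrt{19}}{31}$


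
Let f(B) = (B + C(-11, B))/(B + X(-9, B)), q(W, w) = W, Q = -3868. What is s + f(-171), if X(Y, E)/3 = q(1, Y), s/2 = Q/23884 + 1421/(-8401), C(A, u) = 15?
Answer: 26724457/100324742 ≈ 0.26638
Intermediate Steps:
s = -33217116/50162371 (s = 2*(-3868/23884 + 1421/(-8401)) = 2*(-3868*1/23884 + 1421*(-1/8401)) = 2*(-967/5971 - 1421/8401) = 2*(-16608558/50162371) = -33217116/50162371 ≈ -0.66219)
X(Y, E) = 3 (X(Y, E) = 3*1 = 3)
f(B) = (15 + B)/(3 + B) (f(B) = (B + 15)/(B + 3) = (15 + B)/(3 + B))
s + f(-171) = -33217116/50162371 + (15 - 171)/(3 - 171) = -33217116/50162371 - 156/(-168) = -33217116/50162371 - 1/168*(-156) = -33217116/50162371 + 13/14 = 26724457/100324742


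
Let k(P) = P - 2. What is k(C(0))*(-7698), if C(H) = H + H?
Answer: 15396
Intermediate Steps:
C(H) = 2*H
k(P) = -2 + P
k(C(0))*(-7698) = (-2 + 2*0)*(-7698) = (-2 + 0)*(-7698) = -2*(-7698) = 15396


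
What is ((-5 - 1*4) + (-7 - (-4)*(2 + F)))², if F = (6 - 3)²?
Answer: 784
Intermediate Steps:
F = 9 (F = 3² = 9)
((-5 - 1*4) + (-7 - (-4)*(2 + F)))² = ((-5 - 1*4) + (-7 - (-4)*(2 + 9)))² = ((-5 - 4) + (-7 - (-4)*11))² = (-9 + (-7 - 1*(-44)))² = (-9 + (-7 + 44))² = (-9 + 37)² = 28² = 784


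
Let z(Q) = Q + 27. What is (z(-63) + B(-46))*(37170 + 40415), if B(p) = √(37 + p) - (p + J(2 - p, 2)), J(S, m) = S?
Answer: -2948230 + 232755*I ≈ -2.9482e+6 + 2.3276e+5*I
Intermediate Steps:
z(Q) = 27 + Q
B(p) = -2 + √(37 + p) (B(p) = √(37 + p) - (p + (2 - p)) = √(37 + p) - 1*2 = √(37 + p) - 2 = -2 + √(37 + p))
(z(-63) + B(-46))*(37170 + 40415) = ((27 - 63) + (-2 + √(37 - 46)))*(37170 + 40415) = (-36 + (-2 + √(-9)))*77585 = (-36 + (-2 + 3*I))*77585 = (-38 + 3*I)*77585 = -2948230 + 232755*I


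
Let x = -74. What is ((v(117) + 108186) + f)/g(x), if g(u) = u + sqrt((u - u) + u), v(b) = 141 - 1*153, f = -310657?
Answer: 202483/75 + 202483*I*sqrt(74)/5550 ≈ 2699.8 + 313.84*I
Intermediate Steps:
v(b) = -12 (v(b) = 141 - 153 = -12)
g(u) = u + sqrt(u) (g(u) = u + sqrt(0 + u) = u + sqrt(u))
((v(117) + 108186) + f)/g(x) = ((-12 + 108186) - 310657)/(-74 + sqrt(-74)) = (108174 - 310657)/(-74 + I*sqrt(74)) = -202483/(-74 + I*sqrt(74))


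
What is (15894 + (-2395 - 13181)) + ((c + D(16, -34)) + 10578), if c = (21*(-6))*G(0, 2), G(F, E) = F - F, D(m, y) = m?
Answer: 10912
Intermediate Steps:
G(F, E) = 0
c = 0 (c = (21*(-6))*0 = -126*0 = 0)
(15894 + (-2395 - 13181)) + ((c + D(16, -34)) + 10578) = (15894 + (-2395 - 13181)) + ((0 + 16) + 10578) = (15894 - 15576) + (16 + 10578) = 318 + 10594 = 10912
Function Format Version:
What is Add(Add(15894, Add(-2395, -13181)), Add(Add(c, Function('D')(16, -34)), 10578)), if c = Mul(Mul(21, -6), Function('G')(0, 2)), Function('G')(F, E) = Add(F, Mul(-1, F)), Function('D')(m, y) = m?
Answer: 10912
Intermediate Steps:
Function('G')(F, E) = 0
c = 0 (c = Mul(Mul(21, -6), 0) = Mul(-126, 0) = 0)
Add(Add(15894, Add(-2395, -13181)), Add(Add(c, Function('D')(16, -34)), 10578)) = Add(Add(15894, Add(-2395, -13181)), Add(Add(0, 16), 10578)) = Add(Add(15894, -15576), Add(16, 10578)) = Add(318, 10594) = 10912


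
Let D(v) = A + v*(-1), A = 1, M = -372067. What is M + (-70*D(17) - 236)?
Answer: -371183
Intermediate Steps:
D(v) = 1 - v (D(v) = 1 + v*(-1) = 1 - v)
M + (-70*D(17) - 236) = -372067 + (-70*(1 - 1*17) - 236) = -372067 + (-70*(1 - 17) - 236) = -372067 + (-70*(-16) - 236) = -372067 + (1120 - 236) = -372067 + 884 = -371183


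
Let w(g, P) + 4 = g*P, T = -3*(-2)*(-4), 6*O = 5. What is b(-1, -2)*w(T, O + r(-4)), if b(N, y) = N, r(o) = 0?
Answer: 24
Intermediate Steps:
O = ⅚ (O = (⅙)*5 = ⅚ ≈ 0.83333)
T = -24 (T = 6*(-4) = -24)
w(g, P) = -4 + P*g (w(g, P) = -4 + g*P = -4 + P*g)
b(-1, -2)*w(T, O + r(-4)) = -(-4 + (⅚ + 0)*(-24)) = -(-4 + (⅚)*(-24)) = -(-4 - 20) = -1*(-24) = 24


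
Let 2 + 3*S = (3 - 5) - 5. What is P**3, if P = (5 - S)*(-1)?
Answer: -512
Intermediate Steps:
S = -3 (S = -2/3 + ((3 - 5) - 5)/3 = -2/3 + (-2 - 5)/3 = -2/3 + (1/3)*(-7) = -2/3 - 7/3 = -3)
P = -8 (P = (5 - 1*(-3))*(-1) = (5 + 3)*(-1) = 8*(-1) = -8)
P**3 = (-8)**3 = -512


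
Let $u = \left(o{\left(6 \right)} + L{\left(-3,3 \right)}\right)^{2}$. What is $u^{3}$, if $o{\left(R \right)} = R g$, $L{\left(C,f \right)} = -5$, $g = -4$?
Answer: $594823321$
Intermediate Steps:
$o{\left(R \right)} = - 4 R$ ($o{\left(R \right)} = R \left(-4\right) = - 4 R$)
$u = 841$ ($u = \left(\left(-4\right) 6 - 5\right)^{2} = \left(-24 - 5\right)^{2} = \left(-29\right)^{2} = 841$)
$u^{3} = 841^{3} = 594823321$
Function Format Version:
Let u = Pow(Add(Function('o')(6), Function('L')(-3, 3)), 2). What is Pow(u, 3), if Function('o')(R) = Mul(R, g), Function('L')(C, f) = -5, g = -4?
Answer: 594823321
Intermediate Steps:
Function('o')(R) = Mul(-4, R) (Function('o')(R) = Mul(R, -4) = Mul(-4, R))
u = 841 (u = Pow(Add(Mul(-4, 6), -5), 2) = Pow(Add(-24, -5), 2) = Pow(-29, 2) = 841)
Pow(u, 3) = Pow(841, 3) = 594823321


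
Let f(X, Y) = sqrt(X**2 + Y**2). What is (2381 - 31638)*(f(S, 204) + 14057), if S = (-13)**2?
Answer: -411265649 - 29257*sqrt(70177) ≈ -4.1902e+8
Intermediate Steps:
S = 169
(2381 - 31638)*(f(S, 204) + 14057) = (2381 - 31638)*(sqrt(169**2 + 204**2) + 14057) = -29257*(sqrt(28561 + 41616) + 14057) = -29257*(sqrt(70177) + 14057) = -29257*(14057 + sqrt(70177)) = -411265649 - 29257*sqrt(70177)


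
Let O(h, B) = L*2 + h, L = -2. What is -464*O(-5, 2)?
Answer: 4176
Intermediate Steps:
O(h, B) = -4 + h (O(h, B) = -2*2 + h = -4 + h)
-464*O(-5, 2) = -464*(-4 - 5) = -464*(-9) = 4176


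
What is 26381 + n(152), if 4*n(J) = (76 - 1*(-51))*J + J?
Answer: 31245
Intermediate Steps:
n(J) = 32*J (n(J) = ((76 - 1*(-51))*J + J)/4 = ((76 + 51)*J + J)/4 = (127*J + J)/4 = (128*J)/4 = 32*J)
26381 + n(152) = 26381 + 32*152 = 26381 + 4864 = 31245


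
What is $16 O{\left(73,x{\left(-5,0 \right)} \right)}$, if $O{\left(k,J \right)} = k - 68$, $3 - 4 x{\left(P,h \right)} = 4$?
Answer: $80$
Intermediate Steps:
$x{\left(P,h \right)} = - \frac{1}{4}$ ($x{\left(P,h \right)} = \frac{3}{4} - 1 = - \frac{1}{4}$)
$O{\left(k,J \right)} = -68 + k$
$16 O{\left(73,x{\left(-5,0 \right)} \right)} = 16 \left(-68 + 73\right) = 16 \cdot 5 = 80$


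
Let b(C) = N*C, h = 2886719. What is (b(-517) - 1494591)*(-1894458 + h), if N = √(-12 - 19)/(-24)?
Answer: -1483024360251 + 512998937*I*√31/24 ≈ -1.483e+12 + 1.1901e+8*I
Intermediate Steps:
N = -I*√31/24 ≈ -0.23199*I
b(C) = -I*C*√31/24 (b(C) = (-I*√31/24)*C = -I*C*√31/24)
(b(-517) - 1494591)*(-1894458 + h) = (-1/24*I*(-517)*√31 - 1494591)*(-1894458 + 2886719) = (517*I*√31/24 - 1494591)*992261 = (-1494591 + 517*I*√31/24)*992261 = -1483024360251 + 512998937*I*√31/24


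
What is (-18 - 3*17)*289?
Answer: -19941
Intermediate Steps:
(-18 - 3*17)*289 = (-18 - 51)*289 = -69*289 = -19941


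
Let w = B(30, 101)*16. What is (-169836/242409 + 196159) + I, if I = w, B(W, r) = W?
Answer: 15888964505/80803 ≈ 1.9664e+5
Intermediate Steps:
w = 480 (w = 30*16 = 480)
I = 480
(-169836/242409 + 196159) + I = (-169836/242409 + 196159) + 480 = (-169836*1/242409 + 196159) + 480 = (-56612/80803 + 196159) + 480 = 15850179065/80803 + 480 = 15888964505/80803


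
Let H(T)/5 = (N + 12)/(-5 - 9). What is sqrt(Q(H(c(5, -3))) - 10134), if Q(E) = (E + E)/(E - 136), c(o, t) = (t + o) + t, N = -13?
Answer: 2*I*sqrt(1015146109)/633 ≈ 100.67*I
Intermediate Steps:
c(o, t) = o + 2*t (c(o, t) = (o + t) + t = o + 2*t)
H(T) = 5/14 (H(T) = 5*((-13 + 12)/(-5 - 9)) = 5*(-1/(-14)) = 5*(-1*(-1/14)) = 5*(1/14) = 5/14)
Q(E) = 2*E/(-136 + E) (Q(E) = (2*E)/(-136 + E) = 2*E/(-136 + E))
sqrt(Q(H(c(5, -3))) - 10134) = sqrt(2*(5/14)/(-136 + 5/14) - 10134) = sqrt(2*(5/14)/(-1899/14) - 10134) = sqrt(2*(5/14)*(-14/1899) - 10134) = sqrt(-10/1899 - 10134) = sqrt(-19244476/1899) = 2*I*sqrt(1015146109)/633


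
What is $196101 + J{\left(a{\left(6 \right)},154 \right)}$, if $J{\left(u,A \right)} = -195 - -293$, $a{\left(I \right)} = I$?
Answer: $196199$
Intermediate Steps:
$J{\left(u,A \right)} = 98$ ($J{\left(u,A \right)} = -195 + 293 = 98$)
$196101 + J{\left(a{\left(6 \right)},154 \right)} = 196101 + 98 = 196199$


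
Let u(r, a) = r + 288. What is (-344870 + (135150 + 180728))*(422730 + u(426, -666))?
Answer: -12276488448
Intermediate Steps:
u(r, a) = 288 + r
(-344870 + (135150 + 180728))*(422730 + u(426, -666)) = (-344870 + (135150 + 180728))*(422730 + (288 + 426)) = (-344870 + 315878)*(422730 + 714) = -28992*423444 = -12276488448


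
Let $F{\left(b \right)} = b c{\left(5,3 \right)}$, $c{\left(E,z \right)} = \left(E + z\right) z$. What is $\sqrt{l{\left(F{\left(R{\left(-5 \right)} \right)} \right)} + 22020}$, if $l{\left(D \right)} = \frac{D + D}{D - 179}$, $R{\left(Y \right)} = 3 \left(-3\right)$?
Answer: $\frac{2 \sqrt{858960285}}{395} \approx 148.4$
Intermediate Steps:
$R{\left(Y \right)} = -9$
$c{\left(E,z \right)} = z \left(E + z\right)$
$F{\left(b \right)} = 24 b$ ($F{\left(b \right)} = b 3 \left(5 + 3\right) = b 3 \cdot 8 = b 24 = 24 b$)
$l{\left(D \right)} = \frac{2 D}{-179 + D}$
$\sqrt{l{\left(F{\left(R{\left(-5 \right)} \right)} \right)} + 22020} = \sqrt{\frac{2 \cdot 24 \left(-9\right)}{-179 + 24 \left(-9\right)} + 22020} = \sqrt{2 \left(-216\right) \frac{1}{-179 - 216} + 22020} = \sqrt{2 \left(-216\right) \frac{1}{-395} + 22020} = \sqrt{2 \left(-216\right) \left(- \frac{1}{395}\right) + 22020} = \sqrt{\frac{432}{395} + 22020} = \sqrt{\frac{8698332}{395}} = \frac{2 \sqrt{858960285}}{395}$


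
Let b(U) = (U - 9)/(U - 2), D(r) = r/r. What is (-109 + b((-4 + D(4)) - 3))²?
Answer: 734449/64 ≈ 11476.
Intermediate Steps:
D(r) = 1
b(U) = (-9 + U)/(-2 + U)
(-109 + b((-4 + D(4)) - 3))² = (-109 + (-9 + ((-4 + 1) - 3))/(-2 + ((-4 + 1) - 3)))² = (-109 + (-9 + (-3 - 3))/(-2 + (-3 - 3)))² = (-109 + (-9 - 6)/(-2 - 6))² = (-109 - 15/(-8))² = (-109 - ⅛*(-15))² = (-109 + 15/8)² = (-857/8)² = 734449/64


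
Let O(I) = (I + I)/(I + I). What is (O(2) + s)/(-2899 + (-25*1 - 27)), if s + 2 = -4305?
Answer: 4306/2951 ≈ 1.4592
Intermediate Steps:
s = -4307 (s = -2 - 4305 = -4307)
O(I) = 1 (O(I) = (2*I)/((2*I)) = (2*I)*(1/(2*I)) = 1)
(O(2) + s)/(-2899 + (-25*1 - 27)) = (1 - 4307)/(-2899 + (-25*1 - 27)) = -4306/(-2899 + (-25 - 27)) = -4306/(-2899 - 52) = -4306/(-2951) = -4306*(-1/2951) = 4306/2951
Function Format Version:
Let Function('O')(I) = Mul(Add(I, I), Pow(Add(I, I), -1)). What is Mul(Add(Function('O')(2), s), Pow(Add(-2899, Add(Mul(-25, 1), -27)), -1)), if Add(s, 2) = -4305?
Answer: Rational(4306, 2951) ≈ 1.4592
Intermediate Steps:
s = -4307 (s = Add(-2, -4305) = -4307)
Function('O')(I) = 1 (Function('O')(I) = Mul(Mul(2, I), Pow(Mul(2, I), -1)) = Mul(Mul(2, I), Mul(Rational(1, 2), Pow(I, -1))) = 1)
Mul(Add(Function('O')(2), s), Pow(Add(-2899, Add(Mul(-25, 1), -27)), -1)) = Mul(Add(1, -4307), Pow(Add(-2899, Add(Mul(-25, 1), -27)), -1)) = Mul(-4306, Pow(Add(-2899, Add(-25, -27)), -1)) = Mul(-4306, Pow(Add(-2899, -52), -1)) = Mul(-4306, Pow(-2951, -1)) = Mul(-4306, Rational(-1, 2951)) = Rational(4306, 2951)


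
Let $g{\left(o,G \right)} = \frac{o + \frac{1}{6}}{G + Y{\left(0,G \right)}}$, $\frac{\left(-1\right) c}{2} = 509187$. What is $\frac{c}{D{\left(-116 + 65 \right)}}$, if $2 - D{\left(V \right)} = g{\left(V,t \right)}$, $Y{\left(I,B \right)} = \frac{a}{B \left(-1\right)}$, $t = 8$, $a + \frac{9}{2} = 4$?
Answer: $- \frac{197055369}{1607} \approx -1.2262 \cdot 10^{5}$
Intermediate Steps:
$a = - \frac{1}{2}$ ($a = - \frac{9}{2} + 4 = - \frac{1}{2} \approx -0.5$)
$c = -1018374$ ($c = \left(-2\right) 509187 = -1018374$)
$Y{\left(I,B \right)} = \frac{1}{2 B}$ ($Y{\left(I,B \right)} = - \frac{1}{2 B \left(-1\right)} = - \frac{1}{2 \left(- B\right)} = - \frac{\left(-1\right) \frac{1}{B}}{2} = \frac{1}{2 B}$)
$g{\left(o,G \right)} = \frac{\frac{1}{6} + o}{G + \frac{1}{2 G}}$ ($g{\left(o,G \right)} = \frac{o + \frac{1}{6}}{G + \frac{1}{2 G}} = \frac{\frac{1}{6} + o}{G + \frac{1}{2 G}}$)
$D{\left(V \right)} = \frac{766}{387} - \frac{16 V}{129}$ ($D{\left(V \right)} = 2 - \frac{1}{3} \cdot 8 \frac{1}{1 + 2 \cdot 8^{2}} \left(1 + 6 V\right) = 2 - \frac{1}{3} \cdot 8 \frac{1}{1 + 2 \cdot 64} \left(1 + 6 V\right) = 2 - \frac{1}{3} \cdot 8 \frac{1}{1 + 128} \left(1 + 6 V\right) = 2 - \frac{1}{3} \cdot 8 \cdot \frac{1}{129} \left(1 + 6 V\right) = 2 - \left(\frac{8}{387} + \frac{16 V}{129}\right) = \frac{766}{387} - \frac{16 V}{129}$)
$\frac{c}{D{\left(-116 + 65 \right)}} = - \frac{1018374}{\frac{766}{387} - \frac{16 \left(-116 + 65\right)}{129}} = - \frac{1018374}{\frac{766}{387} - - \frac{272}{43}} = - \frac{1018374}{\frac{766}{387} + \frac{272}{43}} = - \frac{1018374}{\frac{3214}{387}} = \left(-1018374\right) \frac{387}{3214} = - \frac{197055369}{1607}$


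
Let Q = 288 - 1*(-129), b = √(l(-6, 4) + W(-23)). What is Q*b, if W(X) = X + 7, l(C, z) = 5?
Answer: 417*I*√11 ≈ 1383.0*I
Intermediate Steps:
W(X) = 7 + X
b = I*√11 (b = √(5 + (7 - 23)) = √(5 - 16) = √(-11) = I*√11 ≈ 3.3166*I)
Q = 417 (Q = 288 + 129 = 417)
Q*b = 417*(I*√11) = 417*I*√11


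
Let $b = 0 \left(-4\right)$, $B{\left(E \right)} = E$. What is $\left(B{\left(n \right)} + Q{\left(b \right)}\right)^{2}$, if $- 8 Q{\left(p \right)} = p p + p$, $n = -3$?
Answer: $9$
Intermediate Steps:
$b = 0$
$Q{\left(p \right)} = - \frac{p}{8} - \frac{p^{2}}{8}$ ($Q{\left(p \right)} = - \frac{p p + p}{8} = - \frac{p^{2} + p}{8} = - \frac{p + p^{2}}{8} = - \frac{p}{8} - \frac{p^{2}}{8}$)
$\left(B{\left(n \right)} + Q{\left(b \right)}\right)^{2} = \left(-3 - 0 \left(1 + 0\right)\right)^{2} = \left(-3 - 0 \cdot 1\right)^{2} = \left(-3 + 0\right)^{2} = \left(-3\right)^{2} = 9$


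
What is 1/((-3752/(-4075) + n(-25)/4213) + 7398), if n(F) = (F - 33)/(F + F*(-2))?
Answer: 17167975/127024476772 ≈ 0.00013515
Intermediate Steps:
n(F) = -(-33 + F)/F (n(F) = (-33 + F)/(F - 2*F) = (-33 + F)/((-F)) = (-33 + F)*(-1/F) = -(-33 + F)/F)
1/((-3752/(-4075) + n(-25)/4213) + 7398) = 1/((-3752/(-4075) + ((33 - 1*(-25))/(-25))/4213) + 7398) = 1/((-3752*(-1/4075) - (33 + 25)/25*(1/4213)) + 7398) = 1/((3752/4075 - 1/25*58*(1/4213)) + 7398) = 1/((3752/4075 - 58/25*1/4213) + 7398) = 1/((3752/4075 - 58/105325) + 7398) = 1/(15797722/17167975 + 7398) = 1/(127024476772/17167975) = 17167975/127024476772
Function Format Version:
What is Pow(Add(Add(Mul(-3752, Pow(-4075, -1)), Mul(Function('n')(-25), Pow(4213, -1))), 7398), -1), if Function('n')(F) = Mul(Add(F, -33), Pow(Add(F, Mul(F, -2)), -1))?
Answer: Rational(17167975, 127024476772) ≈ 0.00013515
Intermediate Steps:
Function('n')(F) = Mul(-1, Pow(F, -1), Add(-33, F)) (Function('n')(F) = Mul(Add(-33, F), Pow(Add(F, Mul(-2, F)), -1)) = Mul(Add(-33, F), Pow(Mul(-1, F), -1)) = Mul(Add(-33, F), Mul(-1, Pow(F, -1))) = Mul(-1, Pow(F, -1), Add(-33, F)))
Pow(Add(Add(Mul(-3752, Pow(-4075, -1)), Mul(Function('n')(-25), Pow(4213, -1))), 7398), -1) = Pow(Add(Add(Mul(-3752, Pow(-4075, -1)), Mul(Mul(Pow(-25, -1), Add(33, Mul(-1, -25))), Pow(4213, -1))), 7398), -1) = Pow(Add(Add(Mul(-3752, Rational(-1, 4075)), Mul(Mul(Rational(-1, 25), Add(33, 25)), Rational(1, 4213))), 7398), -1) = Pow(Add(Add(Rational(3752, 4075), Mul(Mul(Rational(-1, 25), 58), Rational(1, 4213))), 7398), -1) = Pow(Add(Add(Rational(3752, 4075), Mul(Rational(-58, 25), Rational(1, 4213))), 7398), -1) = Pow(Add(Add(Rational(3752, 4075), Rational(-58, 105325)), 7398), -1) = Pow(Add(Rational(15797722, 17167975), 7398), -1) = Pow(Rational(127024476772, 17167975), -1) = Rational(17167975, 127024476772)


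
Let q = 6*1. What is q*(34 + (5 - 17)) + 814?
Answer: 946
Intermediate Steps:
q = 6
q*(34 + (5 - 17)) + 814 = 6*(34 + (5 - 17)) + 814 = 6*(34 - 12) + 814 = 6*22 + 814 = 132 + 814 = 946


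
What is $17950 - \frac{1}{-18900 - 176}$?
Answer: $\frac{342414201}{19076} \approx 17950.0$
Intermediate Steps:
$17950 - \frac{1}{-18900 - 176} = 17950 - \frac{1}{-19076} = 17950 - - \frac{1}{19076} = 17950 + \frac{1}{19076} = \frac{342414201}{19076}$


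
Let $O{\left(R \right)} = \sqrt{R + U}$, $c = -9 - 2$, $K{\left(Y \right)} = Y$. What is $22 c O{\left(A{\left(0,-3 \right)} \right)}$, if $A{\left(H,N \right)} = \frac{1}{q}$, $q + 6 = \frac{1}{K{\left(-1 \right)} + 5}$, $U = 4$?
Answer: $- \frac{484 \sqrt{506}}{23} \approx -473.36$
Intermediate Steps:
$q = - \frac{23}{4}$ ($q = -6 + \frac{1}{-1 + 5} = -6 + \frac{1}{4} = - \frac{23}{4} \approx -5.75$)
$c = -11$ ($c = -9 - 2 = -11$)
$A{\left(H,N \right)} = - \frac{4}{23}$ ($A{\left(H,N \right)} = \frac{1}{- \frac{23}{4}} = - \frac{4}{23}$)
$O{\left(R \right)} = \sqrt{4 + R}$ ($O{\left(R \right)} = \sqrt{R + 4} = \sqrt{4 + R}$)
$22 c O{\left(A{\left(0,-3 \right)} \right)} = 22 \left(-11\right) \sqrt{4 - \frac{4}{23}} = - 242 \sqrt{\frac{88}{23}} = - 242 \frac{2 \sqrt{506}}{23} = - \frac{484 \sqrt{506}}{23}$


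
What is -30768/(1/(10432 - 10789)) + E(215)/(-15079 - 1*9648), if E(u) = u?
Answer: 271605719737/24727 ≈ 1.0984e+7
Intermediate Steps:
-30768/(1/(10432 - 10789)) + E(215)/(-15079 - 1*9648) = -30768/(1/(10432 - 10789)) + 215/(-15079 - 1*9648) = -30768/(1/(-357)) + 215/(-15079 - 9648) = -30768/(-1/357) + 215/(-24727) = -30768*(-357) + 215*(-1/24727) = 10984176 - 215/24727 = 271605719737/24727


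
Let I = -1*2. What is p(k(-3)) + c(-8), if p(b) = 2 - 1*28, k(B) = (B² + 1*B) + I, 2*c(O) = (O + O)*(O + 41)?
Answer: -290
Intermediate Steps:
c(O) = O*(41 + O) (c(O) = ((O + O)*(O + 41))/2 = ((2*O)*(41 + O))/2 = (2*O*(41 + O))/2 = O*(41 + O))
I = -2
k(B) = -2 + B + B² (k(B) = (B² + 1*B) - 2 = (B² + B) - 2 = (B + B²) - 2 = -2 + B + B²)
p(b) = -26 (p(b) = 2 - 28 = -26)
p(k(-3)) + c(-8) = -26 - 8*(41 - 8) = -26 - 8*33 = -26 - 264 = -290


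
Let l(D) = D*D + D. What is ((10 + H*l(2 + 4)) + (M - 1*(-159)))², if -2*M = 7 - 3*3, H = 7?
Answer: 215296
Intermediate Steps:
M = 1 (M = -(7 - 3*3)/2 = -(7 - 9)/2 = -½*(-2) = 1)
l(D) = D + D² (l(D) = D² + D = D + D²)
((10 + H*l(2 + 4)) + (M - 1*(-159)))² = ((10 + 7*((2 + 4)*(1 + (2 + 4)))) + (1 - 1*(-159)))² = ((10 + 7*(6*(1 + 6))) + (1 + 159))² = ((10 + 7*(6*7)) + 160)² = ((10 + 7*42) + 160)² = ((10 + 294) + 160)² = (304 + 160)² = 464² = 215296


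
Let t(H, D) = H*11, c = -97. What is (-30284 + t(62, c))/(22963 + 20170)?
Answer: -29602/43133 ≈ -0.68630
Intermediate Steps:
t(H, D) = 11*H
(-30284 + t(62, c))/(22963 + 20170) = (-30284 + 11*62)/(22963 + 20170) = (-30284 + 682)/43133 = -29602*1/43133 = -29602/43133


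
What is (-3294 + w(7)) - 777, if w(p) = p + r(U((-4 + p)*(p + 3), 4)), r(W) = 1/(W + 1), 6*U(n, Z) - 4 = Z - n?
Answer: -32515/8 ≈ -4064.4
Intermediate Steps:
U(n, Z) = 2/3 - n/6 + Z/6 (U(n, Z) = 2/3 + (Z - n)/6 = 2/3 + (-n/6 + Z/6) = 2/3 - n/6 + Z/6)
r(W) = 1/(1 + W)
w(p) = p + 1/(7/3 - (-4 + p)*(3 + p)/6) (w(p) = p + 1/(1 + (2/3 - (-4 + p)*(p + 3)/6 + (1/6)*4)) = p + 1/(1 + (2/3 - (-4 + p)*(3 + p)/6 + 2/3)) = p + 1/(1 + (4/3 - (-4 + p)*(3 + p)/6)) = p + 1/(7/3 - (-4 + p)*(3 + p)/6))
(-3294 + w(7)) - 777 = (-3294 + (6 + 7*(26 + 7 - 1*7**2))/(26 + 7 - 1*7**2)) - 777 = (-3294 + (6 + 7*(26 + 7 - 1*49))/(26 + 7 - 1*49)) - 777 = (-3294 + (6 + 7*(26 + 7 - 49))/(26 + 7 - 49)) - 777 = (-3294 + (6 + 7*(-16))/(-16)) - 777 = (-3294 - (6 - 112)/16) - 777 = (-3294 - 1/16*(-106)) - 777 = (-3294 + 53/8) - 777 = -26299/8 - 777 = -32515/8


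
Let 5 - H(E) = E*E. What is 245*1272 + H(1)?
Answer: 311644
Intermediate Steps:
H(E) = 5 - E² (H(E) = 5 - E*E = 5 - E²)
245*1272 + H(1) = 245*1272 + (5 - 1*1²) = 311640 + (5 - 1*1) = 311640 + (5 - 1) = 311640 + 4 = 311644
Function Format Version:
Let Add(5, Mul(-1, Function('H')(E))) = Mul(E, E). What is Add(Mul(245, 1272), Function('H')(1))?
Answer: 311644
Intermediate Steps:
Function('H')(E) = Add(5, Mul(-1, Pow(E, 2))) (Function('H')(E) = Add(5, Mul(-1, Mul(E, E))) = Add(5, Mul(-1, Pow(E, 2))))
Add(Mul(245, 1272), Function('H')(1)) = Add(Mul(245, 1272), Add(5, Mul(-1, Pow(1, 2)))) = Add(311640, Add(5, Mul(-1, 1))) = Add(311640, Add(5, -1)) = Add(311640, 4) = 311644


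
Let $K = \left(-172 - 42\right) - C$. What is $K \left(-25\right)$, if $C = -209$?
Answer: $125$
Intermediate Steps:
$K = -5$ ($K = \left(-172 - 42\right) - -209 = \left(-172 - 42\right) + 209 = -214 + 209 = -5$)
$K \left(-25\right) = \left(-5\right) \left(-25\right) = 125$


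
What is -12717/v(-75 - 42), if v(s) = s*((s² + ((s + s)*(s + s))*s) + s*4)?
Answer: -157/9234667 ≈ -1.7001e-5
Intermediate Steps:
v(s) = s*(s² + 4*s + 4*s³) (v(s) = s*((s² + ((2*s)*(2*s))*s) + 4*s) = s*((s² + (4*s²)*s) + 4*s) = s*((s² + 4*s³) + 4*s) = s*(s² + 4*s + 4*s³))
-12717/v(-75 - 42) = -12717*1/((-75 - 42)²*(4 + (-75 - 42) + 4*(-75 - 42)²)) = -12717*1/(13689*(4 - 117 + 4*(-117)²)) = -12717*1/(13689*(4 - 117 + 4*13689)) = -12717*1/(13689*(4 - 117 + 54756)) = -12717/(13689*54643) = -12717/748008027 = -12717*1/748008027 = -157/9234667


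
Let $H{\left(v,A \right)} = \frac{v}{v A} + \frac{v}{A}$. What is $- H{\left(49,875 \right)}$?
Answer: $- \frac{2}{35} \approx -0.057143$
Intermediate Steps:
$H{\left(v,A \right)} = \frac{1}{A} + \frac{v}{A}$ ($H{\left(v,A \right)} = \frac{v}{A v} + \frac{v}{A} = v \frac{1}{A v} + \frac{v}{A} = \frac{1}{A} + \frac{v}{A}$)
$- H{\left(49,875 \right)} = - \frac{1 + 49}{875} = - \frac{50}{875} = \left(-1\right) \frac{2}{35} = - \frac{2}{35}$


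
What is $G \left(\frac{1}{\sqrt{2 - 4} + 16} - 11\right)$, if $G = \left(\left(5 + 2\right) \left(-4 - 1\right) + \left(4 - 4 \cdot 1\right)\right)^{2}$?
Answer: $\frac{1225 \left(- 11 \sqrt{2} + 175 i\right)}{\sqrt{2} - 16 i} \approx -13399.0 - 6.7148 i$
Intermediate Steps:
$G = 1225$ ($G = \left(7 \left(-5\right) + \left(4 - 4\right)\right)^{2} = \left(-35 + \left(4 - 4\right)\right)^{2} = \left(-35 + 0\right)^{2} = \left(-35\right)^{2} = 1225$)
$G \left(\frac{1}{\sqrt{2 - 4} + 16} - 11\right) = 1225 \left(\frac{1}{\sqrt{2 - 4} + 16} - 11\right) = 1225 \left(\frac{1}{\sqrt{-2} + 16} - 11\right) = 1225 \left(\frac{1}{i \sqrt{2} + 16} - 11\right) = 1225 \left(\frac{1}{16 + i \sqrt{2}} - 11\right) = 1225 \left(-11 + \frac{1}{16 + i \sqrt{2}}\right) = -13475 + \frac{1225}{16 + i \sqrt{2}}$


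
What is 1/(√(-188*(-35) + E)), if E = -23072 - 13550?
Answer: -I*√3338/10014 ≈ -0.0057695*I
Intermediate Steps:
E = -36622
1/(√(-188*(-35) + E)) = 1/(√(-188*(-35) - 36622)) = 1/(√(6580 - 36622)) = 1/(√(-30042)) = 1/(3*I*√3338) = -I*√3338/10014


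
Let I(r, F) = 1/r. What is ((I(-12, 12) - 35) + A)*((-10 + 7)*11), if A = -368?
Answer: 53207/4 ≈ 13302.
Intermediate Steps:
((I(-12, 12) - 35) + A)*((-10 + 7)*11) = ((1/(-12) - 35) - 368)*((-10 + 7)*11) = ((-1/12 - 35) - 368)*(-3*11) = (-421/12 - 368)*(-33) = -4837/12*(-33) = 53207/4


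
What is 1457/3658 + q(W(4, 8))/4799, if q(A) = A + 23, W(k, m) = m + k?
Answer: 229683/566282 ≈ 0.40560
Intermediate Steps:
W(k, m) = k + m
q(A) = 23 + A
1457/3658 + q(W(4, 8))/4799 = 1457/3658 + (23 + (4 + 8))/4799 = 1457*(1/3658) + (23 + 12)*(1/4799) = 47/118 + 35*(1/4799) = 47/118 + 35/4799 = 229683/566282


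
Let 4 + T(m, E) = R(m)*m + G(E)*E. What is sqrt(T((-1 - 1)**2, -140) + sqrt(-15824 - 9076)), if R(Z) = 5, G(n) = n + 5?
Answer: sqrt(18916 + 10*I*sqrt(249)) ≈ 137.54 + 0.5737*I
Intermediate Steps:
G(n) = 5 + n
T(m, E) = -4 + 5*m + E*(5 + E) (T(m, E) = -4 + (5*m + (5 + E)*E) = -4 + (5*m + E*(5 + E)) = -4 + 5*m + E*(5 + E))
sqrt(T((-1 - 1)**2, -140) + sqrt(-15824 - 9076)) = sqrt((-4 + 5*(-1 - 1)**2 - 140*(5 - 140)) + sqrt(-15824 - 9076)) = sqrt((-4 + 5*(-2)**2 - 140*(-135)) + sqrt(-24900)) = sqrt((-4 + 5*4 + 18900) + 10*I*sqrt(249)) = sqrt((-4 + 20 + 18900) + 10*I*sqrt(249)) = sqrt(18916 + 10*I*sqrt(249))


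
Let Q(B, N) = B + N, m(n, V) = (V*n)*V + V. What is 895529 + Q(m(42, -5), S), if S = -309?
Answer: 896265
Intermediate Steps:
m(n, V) = V + n*V**2 (m(n, V) = n*V**2 + V = V + n*V**2)
895529 + Q(m(42, -5), S) = 895529 + (-5*(1 - 5*42) - 309) = 895529 + (-5*(1 - 210) - 309) = 895529 + (-5*(-209) - 309) = 895529 + (1045 - 309) = 895529 + 736 = 896265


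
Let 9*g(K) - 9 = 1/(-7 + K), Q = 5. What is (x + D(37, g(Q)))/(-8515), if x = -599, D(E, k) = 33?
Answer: 566/8515 ≈ 0.066471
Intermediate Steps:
g(K) = 1 + 1/(9*(-7 + K))
(x + D(37, g(Q)))/(-8515) = (-599 + 33)/(-8515) = -566*(-1/8515) = 566/8515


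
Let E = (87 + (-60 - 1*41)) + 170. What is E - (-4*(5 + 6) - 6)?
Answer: 206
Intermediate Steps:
E = 156 (E = (87 + (-60 - 41)) + 170 = (87 - 101) + 170 = -14 + 170 = 156)
E - (-4*(5 + 6) - 6) = 156 - (-4*(5 + 6) - 6) = 156 - (-4*11 - 6) = 156 - (-44 - 6) = 156 - 1*(-50) = 156 + 50 = 206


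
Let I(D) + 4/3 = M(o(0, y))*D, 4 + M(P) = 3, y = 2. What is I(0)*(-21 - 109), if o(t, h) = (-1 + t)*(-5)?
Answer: 520/3 ≈ 173.33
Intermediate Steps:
o(t, h) = 5 - 5*t
M(P) = -1 (M(P) = -4 + 3 = -1)
I(D) = -4/3 - D
I(0)*(-21 - 109) = (-4/3 - 1*0)*(-21 - 109) = (-4/3 + 0)*(-130) = -4/3*(-130) = 520/3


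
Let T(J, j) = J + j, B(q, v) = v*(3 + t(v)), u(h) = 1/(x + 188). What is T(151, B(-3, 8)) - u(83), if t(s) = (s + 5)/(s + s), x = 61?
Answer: 90385/498 ≈ 181.50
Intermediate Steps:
t(s) = (5 + s)/(2*s) (t(s) = (5 + s)/((2*s)) = (5 + s)*(1/(2*s)) = (5 + s)/(2*s))
u(h) = 1/249 (u(h) = 1/(61 + 188) = 1/249)
B(q, v) = v*(3 + (5 + v)/(2*v))
T(151, B(-3, 8)) - u(83) = (151 + (5/2 + (7/2)*8)) - 1*1/249 = (151 + (5/2 + 28)) - 1/249 = (151 + 61/2) - 1/249 = 363/2 - 1/249 = 90385/498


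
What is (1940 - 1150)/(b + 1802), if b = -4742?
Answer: -79/294 ≈ -0.26871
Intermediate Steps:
(1940 - 1150)/(b + 1802) = (1940 - 1150)/(-4742 + 1802) = 790/(-2940) = 790*(-1/2940) = -79/294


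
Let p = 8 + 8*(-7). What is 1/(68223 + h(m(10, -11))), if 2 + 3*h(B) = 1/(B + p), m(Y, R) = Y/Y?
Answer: 141/9619348 ≈ 1.4658e-5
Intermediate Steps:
m(Y, R) = 1
p = -48 (p = 8 - 56 = -48)
h(B) = -2/3 + 1/(3*(-48 + B)) (h(B) = -2/3 + 1/(3*(B - 48)) = -2/3 + 1/(3*(-48 + B)))
1/(68223 + h(m(10, -11))) = 1/(68223 + (97 - 2*1)/(3*(-48 + 1))) = 1/(68223 + (1/3)*(97 - 2)/(-47)) = 1/(68223 + (1/3)*(-1/47)*95) = 1/(68223 - 95/141) = 1/(9619348/141) = 141/9619348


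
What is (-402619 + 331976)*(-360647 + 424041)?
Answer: -4478342342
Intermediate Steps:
(-402619 + 331976)*(-360647 + 424041) = -70643*63394 = -4478342342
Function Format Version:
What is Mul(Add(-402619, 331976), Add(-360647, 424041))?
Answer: -4478342342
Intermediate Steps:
Mul(Add(-402619, 331976), Add(-360647, 424041)) = Mul(-70643, 63394) = -4478342342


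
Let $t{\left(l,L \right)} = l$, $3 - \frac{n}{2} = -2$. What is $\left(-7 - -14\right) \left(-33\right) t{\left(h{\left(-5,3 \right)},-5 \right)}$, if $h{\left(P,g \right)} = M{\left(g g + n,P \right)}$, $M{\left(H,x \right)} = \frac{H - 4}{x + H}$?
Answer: $- \frac{495}{2} \approx -247.5$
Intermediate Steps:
$n = 10$ ($n = 6 - -4 = 6 + 4 = 10$)
$M{\left(H,x \right)} = \frac{-4 + H}{H + x}$
$h{\left(P,g \right)} = \frac{6 + g^{2}}{10 + P + g^{2}}$ ($h{\left(P,g \right)} = \frac{-4 + \left(g g + 10\right)}{\left(g g + 10\right) + P} = \frac{-4 + \left(g^{2} + 10\right)}{\left(g^{2} + 10\right) + P} = \frac{-4 + \left(10 + g^{2}\right)}{\left(10 + g^{2}\right) + P} = \frac{6 + g^{2}}{10 + P + g^{2}}$)
$\left(-7 - -14\right) \left(-33\right) t{\left(h{\left(-5,3 \right)},-5 \right)} = \left(-7 - -14\right) \left(-33\right) \frac{6 + 3^{2}}{10 - 5 + 3^{2}} = \left(-7 + 14\right) \left(-33\right) \frac{6 + 9}{10 - 5 + 9} = 7 \left(-33\right) \frac{1}{14} \cdot 15 = - 231 \cdot \frac{1}{14} \cdot 15 = \left(-231\right) \frac{15}{14} = - \frac{495}{2}$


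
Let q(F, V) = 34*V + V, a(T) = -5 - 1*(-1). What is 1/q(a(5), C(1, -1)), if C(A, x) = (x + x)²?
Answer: 1/140 ≈ 0.0071429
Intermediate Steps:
C(A, x) = 4*x² (C(A, x) = (2*x)² = 4*x²)
a(T) = -4 (a(T) = -5 + 1 = -4)
q(F, V) = 35*V
1/q(a(5), C(1, -1)) = 1/(35*(4*(-1)²)) = 1/(35*(4*1)) = 1/(35*4) = 1/140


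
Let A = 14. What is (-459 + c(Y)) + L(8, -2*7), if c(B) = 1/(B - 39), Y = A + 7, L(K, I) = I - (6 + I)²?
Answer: -9667/18 ≈ -537.06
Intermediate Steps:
Y = 21 (Y = 14 + 7 = 21)
c(B) = 1/(-39 + B)
(-459 + c(Y)) + L(8, -2*7) = (-459 + 1/(-39 + 21)) + (-2*7 - (6 - 2*7)²) = (-459 + 1/(-18)) + (-14 - (6 - 14)²) = (-459 - 1/18) + (-14 - 1*(-8)²) = -8263/18 + (-14 - 1*64) = -8263/18 + (-14 - 64) = -8263/18 - 78 = -9667/18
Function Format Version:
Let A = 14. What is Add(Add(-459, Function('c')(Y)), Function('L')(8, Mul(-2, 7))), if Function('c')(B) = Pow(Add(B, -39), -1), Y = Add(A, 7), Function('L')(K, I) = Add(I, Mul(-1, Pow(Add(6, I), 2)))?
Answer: Rational(-9667, 18) ≈ -537.06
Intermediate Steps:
Y = 21 (Y = Add(14, 7) = 21)
Function('c')(B) = Pow(Add(-39, B), -1)
Add(Add(-459, Function('c')(Y)), Function('L')(8, Mul(-2, 7))) = Add(Add(-459, Pow(Add(-39, 21), -1)), Add(Mul(-2, 7), Mul(-1, Pow(Add(6, Mul(-2, 7)), 2)))) = Add(Add(-459, Pow(-18, -1)), Add(-14, Mul(-1, Pow(Add(6, -14), 2)))) = Add(Add(-459, Rational(-1, 18)), Add(-14, Mul(-1, Pow(-8, 2)))) = Add(Rational(-8263, 18), Add(-14, Mul(-1, 64))) = Add(Rational(-8263, 18), Add(-14, -64)) = Add(Rational(-8263, 18), -78) = Rational(-9667, 18)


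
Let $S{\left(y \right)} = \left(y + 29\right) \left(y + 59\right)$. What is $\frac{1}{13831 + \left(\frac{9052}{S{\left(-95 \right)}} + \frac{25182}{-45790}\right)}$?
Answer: $\frac{13599630}{188140814861} \approx 7.2284 \cdot 10^{-5}$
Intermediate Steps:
$S{\left(y \right)} = \left(29 + y\right) \left(59 + y\right)$
$\frac{1}{13831 + \left(\frac{9052}{S{\left(-95 \right)}} + \frac{25182}{-45790}\right)} = \frac{1}{13831 + \left(\frac{9052}{1711 + \left(-95\right)^{2} + 88 \left(-95\right)} + \frac{25182}{-45790}\right)} = \frac{1}{13831 + \left(\frac{9052}{1711 + 9025 - 8360} + 25182 \left(- \frac{1}{45790}\right)\right)} = \frac{1}{13831 - \left(\frac{12591}{22895} - \frac{9052}{2376}\right)} = \frac{1}{13831 + \left(9052 \cdot \frac{1}{2376} - \frac{12591}{22895}\right)} = \frac{1}{13831 + \left(\frac{2263}{594} - \frac{12591}{22895}\right)} = \frac{1}{13831 + \frac{44332331}{13599630}} = \frac{1}{\frac{188140814861}{13599630}} = \frac{13599630}{188140814861}$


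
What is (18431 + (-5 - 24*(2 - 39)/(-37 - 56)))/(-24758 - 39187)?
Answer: -114182/396459 ≈ -0.28800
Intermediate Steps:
(18431 + (-5 - 24*(2 - 39)/(-37 - 56)))/(-24758 - 39187) = (18431 + (-5 - (-888)/(-93)))/(-63945) = (18431 + (-5 - (-888)*(-1)/93))*(-1/63945) = (18431 + (-5 - 24*37/93))*(-1/63945) = (18431 + (-5 - 296/31))*(-1/63945) = (18431 - 451/31)*(-1/63945) = (570910/31)*(-1/63945) = -114182/396459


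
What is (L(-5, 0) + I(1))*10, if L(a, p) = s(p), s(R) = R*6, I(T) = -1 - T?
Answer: -20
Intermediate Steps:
s(R) = 6*R
L(a, p) = 6*p
(L(-5, 0) + I(1))*10 = (6*0 + (-1 - 1*1))*10 = (0 + (-1 - 1))*10 = (0 - 2)*10 = -2*10 = -20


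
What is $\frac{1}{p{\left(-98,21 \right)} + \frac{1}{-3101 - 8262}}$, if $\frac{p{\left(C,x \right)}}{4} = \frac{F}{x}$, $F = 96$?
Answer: $\frac{79541}{1454457} \approx 0.054688$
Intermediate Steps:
$p{\left(C,x \right)} = \frac{384}{x}$ ($p{\left(C,x \right)} = 4 \frac{96}{x} = \frac{384}{x}$)
$\frac{1}{p{\left(-98,21 \right)} + \frac{1}{-3101 - 8262}} = \frac{1}{\frac{384}{21} + \frac{1}{-3101 - 8262}} = \frac{1}{384 \cdot \frac{1}{21} + \frac{1}{-11363}} = \frac{1}{\frac{128}{7} - \frac{1}{11363}} = \frac{1}{\frac{1454457}{79541}} = \frac{79541}{1454457}$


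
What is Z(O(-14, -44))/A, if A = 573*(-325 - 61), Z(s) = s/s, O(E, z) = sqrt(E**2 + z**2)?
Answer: -1/221178 ≈ -4.5212e-6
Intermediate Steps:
Z(s) = 1
A = -221178 (A = 573*(-386) = -221178)
Z(O(-14, -44))/A = 1/(-221178) = 1*(-1/221178) = -1/221178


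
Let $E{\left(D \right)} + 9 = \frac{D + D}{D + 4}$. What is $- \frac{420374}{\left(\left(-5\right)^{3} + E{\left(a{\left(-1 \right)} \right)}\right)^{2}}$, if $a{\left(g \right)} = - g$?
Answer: $- \frac{5254675}{223112} \approx -23.552$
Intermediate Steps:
$E{\left(D \right)} = -9 + \frac{2 D}{4 + D}$ ($E{\left(D \right)} = -9 + \frac{D + D}{D + 4} = -9 + \frac{2 D}{4 + D}$)
$- \frac{420374}{\left(\left(-5\right)^{3} + E{\left(a{\left(-1 \right)} \right)}\right)^{2}} = - \frac{420374}{\left(\left(-5\right)^{3} + \frac{-36 - 7 \left(\left(-1\right) \left(-1\right)\right)}{4 - -1}\right)^{2}} = - \frac{420374}{\left(-125 + \frac{-36 - 7}{4 + 1}\right)^{2}} = - \frac{420374}{\left(-125 + \frac{-36 - 7}{5}\right)^{2}} = - \frac{420374}{\left(-125 + \frac{1}{5} \left(-43\right)\right)^{2}} = - \frac{420374}{\left(-125 - \frac{43}{5}\right)^{2}} = - \frac{420374}{\left(- \frac{668}{5}\right)^{2}} = - \frac{420374}{\frac{446224}{25}} = \left(-420374\right) \frac{25}{446224} = - \frac{5254675}{223112}$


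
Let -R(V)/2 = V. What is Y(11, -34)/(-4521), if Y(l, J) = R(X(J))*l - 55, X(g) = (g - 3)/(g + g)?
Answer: 69/4658 ≈ 0.014813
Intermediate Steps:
X(g) = (-3 + g)/(2*g) (X(g) = (-3 + g)/((2*g)) = (-3 + g)*(1/(2*g)) = (-3 + g)/(2*g))
R(V) = -2*V
Y(l, J) = -55 - l*(-3 + J)/J (Y(l, J) = (-(-3 + J)/J)*l - 55 = -l*(-3 + J)/J - 55 = -55 - l*(-3 + J)/J)
Y(11, -34)/(-4521) = (-55 - 1*11 + 3*11/(-34))/(-4521) = (-55 - 11 + 3*11*(-1/34))*(-1/4521) = (-55 - 11 - 33/34)*(-1/4521) = -2277/34*(-1/4521) = 69/4658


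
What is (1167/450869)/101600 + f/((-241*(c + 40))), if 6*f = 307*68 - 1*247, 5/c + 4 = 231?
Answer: -932653340058301/2616432122776800 ≈ -0.35646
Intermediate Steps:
c = 5/227 (c = 5/(-4 + 231) = 5/227 ≈ 0.022026)
f = 20629/6 (f = (307*68 - 1*247)/6 = (20876 - 247)/6 = (⅙)*20629 = 20629/6 ≈ 3438.2)
(1167/450869)/101600 + f/((-241*(c + 40))) = (1167/450869)/101600 + 20629/(6*((-241*(5/227 + 40)))) = (1167*(1/450869))*(1/101600) + 20629/(6*((-241*9085/227))) = (1167/450869)*(1/101600) + 20629/(6*(-2189485/227)) = 1167/45808290400 + (20629/6)*(-227/2189485) = 1167/45808290400 - 4682783/13136910 = -932653340058301/2616432122776800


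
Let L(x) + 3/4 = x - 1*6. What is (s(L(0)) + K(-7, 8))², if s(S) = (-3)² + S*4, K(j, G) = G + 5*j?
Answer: 2025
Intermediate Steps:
L(x) = -27/4 + x (L(x) = -¾ + (x - 1*6) = -¾ + (x - 6) = -¾ + (-6 + x) = -27/4 + x)
s(S) = 9 + 4*S
(s(L(0)) + K(-7, 8))² = ((9 + 4*(-27/4 + 0)) + (8 + 5*(-7)))² = ((9 + 4*(-27/4)) + (8 - 35))² = ((9 - 27) - 27)² = (-18 - 27)² = (-45)² = 2025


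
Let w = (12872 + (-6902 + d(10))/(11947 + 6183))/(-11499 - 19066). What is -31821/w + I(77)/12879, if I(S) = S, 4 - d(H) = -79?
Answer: 227100560115349207/3005476165539 ≈ 75562.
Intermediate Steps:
d(H) = 83 (d(H) = 4 - 1*(-79) = 4 + 79 = 83)
w = -233362541/554143450 (w = (12872 + (-6902 + 83)/(11947 + 6183))/(-11499 - 19066) = (12872 - 6819/18130)/(-30565) = (12872 - 6819*1/18130)*(-1/30565) = (12872 - 6819/18130)*(-1/30565) = (233362541/18130)*(-1/30565) = -233362541/554143450 ≈ -0.42112)
-31821/w + I(77)/12879 = -31821/(-233362541/554143450) + 77/12879 = -31821*(-554143450/233362541) + 77*(1/12879) = 17633398722450/233362541 + 77/12879 = 227100560115349207/3005476165539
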